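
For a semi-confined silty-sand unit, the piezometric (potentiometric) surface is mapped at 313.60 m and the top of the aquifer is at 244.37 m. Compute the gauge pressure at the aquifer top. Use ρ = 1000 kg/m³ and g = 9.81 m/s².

P ≈ 679 kPa

Pressure head at the aquifer top: ψ = h − z = 313.60 − 244.37 = 69.23 m.
P = ρgψ = 1000 × 9.81 × 69.23 = 679146 Pa ≈ 679 kPa.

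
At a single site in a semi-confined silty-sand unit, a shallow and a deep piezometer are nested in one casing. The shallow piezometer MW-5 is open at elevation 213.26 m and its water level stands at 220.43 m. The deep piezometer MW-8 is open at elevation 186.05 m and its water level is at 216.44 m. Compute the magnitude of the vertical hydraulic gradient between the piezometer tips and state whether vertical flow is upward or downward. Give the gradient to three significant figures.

|i_v| ≈ 0.147; vertical flow is downward

Total head at MW-5: h = 220.43 m (water level in the standpipe).
Total head at MW-8: h = 216.44 m.
Δh = h(MW-5) − h(MW-8) = 220.43 − 216.44 = 3.99 m.
Vertical separation Δz = 213.26 − 186.05 = 27.21 m.
|i_v| = |Δh| / Δz = 3.99 / 27.21 = 0.147.
Head is higher in the shallow piezometer, so vertical flow is downward (recharge condition).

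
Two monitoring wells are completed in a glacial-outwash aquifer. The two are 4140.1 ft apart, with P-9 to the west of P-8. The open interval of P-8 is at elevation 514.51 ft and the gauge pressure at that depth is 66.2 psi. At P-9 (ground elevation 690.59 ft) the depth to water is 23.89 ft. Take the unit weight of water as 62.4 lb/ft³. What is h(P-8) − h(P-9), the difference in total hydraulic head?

Δh ≈ 0.58 ft

Pressure head at P-8: ψ = 144·P/γ = 144 × 66.2 / 62.4 = 152.77 ft.
Total head at P-8: h = z + ψ = 514.51 + 152.77 = 667.28 ft.
Total head at P-9: h = 690.59 − 23.89 = 666.70 ft.
Head difference: h(P-8) − h(P-9) = 667.28 − 666.70 = 0.58 ft.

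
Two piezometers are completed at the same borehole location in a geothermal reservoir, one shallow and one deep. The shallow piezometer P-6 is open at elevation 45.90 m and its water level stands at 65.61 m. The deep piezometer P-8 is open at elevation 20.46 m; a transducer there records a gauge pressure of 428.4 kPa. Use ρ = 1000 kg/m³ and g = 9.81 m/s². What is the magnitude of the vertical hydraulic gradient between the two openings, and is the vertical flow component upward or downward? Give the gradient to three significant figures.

|i_v| ≈ 0.0582; vertical flow is downward

Total head at P-6: h = 65.61 m (water level in the standpipe).
Pressure head at P-8: ψ = P/(ρg) = 428.4×1000 / (1000 × 9.81) = 43.67 m.
Total head at P-8: h = z + ψ = 20.46 + 43.67 = 64.13 m.
Δh = h(P-6) − h(P-8) = 65.61 − 64.13 = 1.48 m.
Vertical separation Δz = 45.90 − 20.46 = 25.44 m.
|i_v| = |Δh| / Δz = 1.48 / 25.44 = 0.0582.
Head is higher in the shallow piezometer, so vertical flow is downward (recharge condition).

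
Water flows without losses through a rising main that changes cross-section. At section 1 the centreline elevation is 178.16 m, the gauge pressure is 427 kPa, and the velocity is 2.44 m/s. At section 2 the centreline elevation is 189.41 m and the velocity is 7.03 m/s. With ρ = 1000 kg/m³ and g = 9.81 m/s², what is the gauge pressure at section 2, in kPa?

Pressure head at 1: ψ₁ = P₁/(ρg) = 427×1000 / (1000 × 9.81) = 43.53 m.
Velocity heads: v₁²/2g = 2.44²/19.62 = 0.303 m; v₂²/2g = 7.03²/19.62 = 2.519 m.
Total head H = z₁ + ψ₁ + v₁²/2g = 178.16 + 43.53 + 0.303 = 221.99 m.
ψ₂ = H − z₂ − v₂²/2g = 221.99 − 189.41 − 2.519 = 30.06 m.
P₂ = ρgψ₂ = 1000 × 9.81 × 30.06 ≈ 295 kPa.

P₂ ≈ 295 kPa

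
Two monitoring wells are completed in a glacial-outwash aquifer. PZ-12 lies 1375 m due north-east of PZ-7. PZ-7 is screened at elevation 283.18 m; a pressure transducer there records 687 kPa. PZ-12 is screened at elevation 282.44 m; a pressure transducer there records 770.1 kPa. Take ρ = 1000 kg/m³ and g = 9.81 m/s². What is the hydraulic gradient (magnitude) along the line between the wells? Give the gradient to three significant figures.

i ≈ 0.00562

Pressure head at PZ-7: ψ = P/(ρg) = 687×1000 / (1000 × 9.81) = 70.03 m.
Total head at PZ-7: h = z + ψ = 283.18 + 70.03 = 353.21 m.
Pressure head at PZ-12: ψ = P/(ρg) = 770.1×1000 / (1000 × 9.81) = 78.50 m.
Total head at PZ-12: h = z + ψ = 282.44 + 78.50 = 360.94 m.
Head difference: h(PZ-7) − h(PZ-12) = 353.21 − 360.94 = -7.73 m.
Hydraulic gradient: i = |Δh| / L = 7.73 / 1375 = 0.00562.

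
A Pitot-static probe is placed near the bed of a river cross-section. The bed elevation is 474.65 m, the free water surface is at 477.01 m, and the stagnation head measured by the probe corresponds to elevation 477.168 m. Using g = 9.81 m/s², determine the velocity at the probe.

v ≈ 1.76 m/s

Near the bed, under hydrostatic conditions, the piezometric head (z + ψ) equals the free-surface elevation, 477.01 m.
Velocity head = total − piezometric = 477.168 − 477.01 = 0.158 m.
v = √(2g·h_v) = √(2 × 9.81 × 0.158) = 1.76 m/s.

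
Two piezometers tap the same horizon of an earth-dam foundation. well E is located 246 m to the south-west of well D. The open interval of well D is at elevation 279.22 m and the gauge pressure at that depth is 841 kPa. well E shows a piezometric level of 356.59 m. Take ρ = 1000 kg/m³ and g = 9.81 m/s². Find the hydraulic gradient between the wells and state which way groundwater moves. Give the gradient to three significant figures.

Pressure head at well D: ψ = P/(ρg) = 841×1000 / (1000 × 9.81) = 85.73 m.
Total head at well D: h = z + ψ = 279.22 + 85.73 = 364.95 m.
Total head at well E: h = 356.59 m (water level in the piezometer is the total head).
Head difference: h(well D) − h(well E) = 364.95 − 356.59 = 8.36 m.
Hydraulic gradient: i = |Δh| / L = 8.36 / 246 = 0.0340.
Flow is from higher to lower head: from well D toward well E, i.e. toward the south-west.

i ≈ 0.0340; groundwater flows toward the south-west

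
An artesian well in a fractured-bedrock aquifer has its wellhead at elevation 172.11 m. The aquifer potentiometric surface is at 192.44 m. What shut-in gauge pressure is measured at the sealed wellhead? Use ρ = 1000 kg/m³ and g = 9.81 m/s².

Head above the cap: Δh = 192.44 − 172.11 = 20.33 m.
P = ρgΔh = 1000 × 9.81 × 20.33 = 199437 Pa ≈ 199 kPa.

P ≈ 199 kPa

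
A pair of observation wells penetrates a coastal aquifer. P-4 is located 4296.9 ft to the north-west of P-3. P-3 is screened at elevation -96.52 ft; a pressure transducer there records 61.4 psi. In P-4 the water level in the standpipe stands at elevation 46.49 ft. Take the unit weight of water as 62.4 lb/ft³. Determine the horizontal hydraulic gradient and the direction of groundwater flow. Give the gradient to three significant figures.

Pressure head at P-3: ψ = 144·P/γ = 144 × 61.4 / 62.4 = 141.69 ft.
Total head at P-3: h = z + ψ = -96.52 + 141.69 = 45.17 ft.
Total head at P-4: h = 46.49 ft (water level in the piezometer is the total head).
Head difference: h(P-3) − h(P-4) = 45.17 − 46.49 = -1.32 ft.
Hydraulic gradient: i = |Δh| / L = 1.32 / 4296.9 = 0.000307.
Flow is from higher to lower head: from P-4 toward P-3, i.e. toward the south-east.

i ≈ 0.000307; groundwater flows toward the south-east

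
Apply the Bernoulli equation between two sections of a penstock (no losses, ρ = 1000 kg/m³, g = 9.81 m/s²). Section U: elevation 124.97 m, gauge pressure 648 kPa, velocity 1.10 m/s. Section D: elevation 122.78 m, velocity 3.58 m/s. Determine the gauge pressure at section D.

P₂ ≈ 664 kPa

Pressure head at U: ψ₁ = P₁/(ρg) = 648×1000 / (1000 × 9.81) = 66.06 m.
Velocity heads: v₁²/2g = 1.10²/19.62 = 0.062 m; v₂²/2g = 3.58²/19.62 = 0.653 m.
Total head H = z₁ + ψ₁ + v₁²/2g = 124.97 + 66.06 + 0.062 = 191.09 m.
ψ₂ = H − z₂ − v₂²/2g = 191.09 − 122.78 − 0.653 = 67.66 m.
P₂ = ρgψ₂ = 1000 × 9.81 × 67.66 ≈ 664 kPa.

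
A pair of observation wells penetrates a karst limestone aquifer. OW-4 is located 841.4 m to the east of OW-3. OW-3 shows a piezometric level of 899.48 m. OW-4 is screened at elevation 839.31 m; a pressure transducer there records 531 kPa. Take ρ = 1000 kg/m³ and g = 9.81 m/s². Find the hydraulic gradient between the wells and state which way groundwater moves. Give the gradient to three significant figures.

i ≈ 0.00718; groundwater flows toward the east

Total head at OW-3: h = 899.48 m (water level in the piezometer is the total head).
Pressure head at OW-4: ψ = P/(ρg) = 531×1000 / (1000 × 9.81) = 54.13 m.
Total head at OW-4: h = z + ψ = 839.31 + 54.13 = 893.44 m.
Head difference: h(OW-3) − h(OW-4) = 899.48 − 893.44 = 6.04 m.
Hydraulic gradient: i = |Δh| / L = 6.04 / 841.4 = 0.00718.
Flow is from higher to lower head: from OW-3 toward OW-4, i.e. toward the east.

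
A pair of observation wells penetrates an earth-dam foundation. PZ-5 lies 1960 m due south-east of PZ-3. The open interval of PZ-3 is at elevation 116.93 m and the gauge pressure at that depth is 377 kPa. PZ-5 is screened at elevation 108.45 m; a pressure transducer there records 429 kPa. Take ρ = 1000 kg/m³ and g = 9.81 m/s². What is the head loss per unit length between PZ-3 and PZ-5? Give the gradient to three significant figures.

i ≈ 0.00162 m/m

Pressure head at PZ-3: ψ = P/(ρg) = 377×1000 / (1000 × 9.81) = 38.43 m.
Total head at PZ-3: h = z + ψ = 116.93 + 38.43 = 155.36 m.
Pressure head at PZ-5: ψ = P/(ρg) = 429×1000 / (1000 × 9.81) = 43.73 m.
Total head at PZ-5: h = z + ψ = 108.45 + 43.73 = 152.18 m.
Head difference: h(PZ-3) − h(PZ-5) = 155.36 − 152.18 = 3.18 m.
Hydraulic gradient: i = |Δh| / L = 3.18 / 1960 = 0.00162.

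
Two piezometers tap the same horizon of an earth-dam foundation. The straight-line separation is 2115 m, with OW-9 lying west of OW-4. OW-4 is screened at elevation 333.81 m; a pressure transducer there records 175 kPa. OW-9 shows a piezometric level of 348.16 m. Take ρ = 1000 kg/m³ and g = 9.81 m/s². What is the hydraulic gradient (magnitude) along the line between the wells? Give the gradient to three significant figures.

i ≈ 0.00165

Pressure head at OW-4: ψ = P/(ρg) = 175×1000 / (1000 × 9.81) = 17.84 m.
Total head at OW-4: h = z + ψ = 333.81 + 17.84 = 351.65 m.
Total head at OW-9: h = 348.16 m (water level in the piezometer is the total head).
Head difference: h(OW-4) − h(OW-9) = 351.65 − 348.16 = 3.49 m.
Hydraulic gradient: i = |Δh| / L = 3.49 / 2115 = 0.00165.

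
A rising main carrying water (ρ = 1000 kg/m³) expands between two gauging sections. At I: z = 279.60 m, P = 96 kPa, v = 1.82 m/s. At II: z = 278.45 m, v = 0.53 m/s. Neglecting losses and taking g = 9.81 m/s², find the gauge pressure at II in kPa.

P₂ ≈ 109 kPa

Pressure head at I: ψ₁ = P₁/(ρg) = 96×1000 / (1000 × 9.81) = 9.79 m.
Velocity heads: v₁²/2g = 1.82²/19.62 = 0.169 m; v₂²/2g = 0.53²/19.62 = 0.014 m.
Total head H = z₁ + ψ₁ + v₁²/2g = 279.60 + 9.79 + 0.169 = 289.56 m.
ψ₂ = H − z₂ − v₂²/2g = 289.56 − 278.45 − 0.014 = 11.10 m.
P₂ = ρgψ₂ = 1000 × 9.81 × 11.10 ≈ 109 kPa.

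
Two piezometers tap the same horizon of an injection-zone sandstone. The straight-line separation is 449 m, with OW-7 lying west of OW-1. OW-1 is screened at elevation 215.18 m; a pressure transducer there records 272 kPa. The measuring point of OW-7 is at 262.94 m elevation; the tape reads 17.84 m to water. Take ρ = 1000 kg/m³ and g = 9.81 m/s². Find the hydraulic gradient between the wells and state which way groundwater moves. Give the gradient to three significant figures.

i ≈ 0.00488; groundwater flows toward the east

Pressure head at OW-1: ψ = P/(ρg) = 272×1000 / (1000 × 9.81) = 27.73 m.
Total head at OW-1: h = z + ψ = 215.18 + 27.73 = 242.91 m.
Total head at OW-7: h = 262.94 − 17.84 = 245.10 m.
Head difference: h(OW-1) − h(OW-7) = 242.91 − 245.10 = -2.19 m.
Hydraulic gradient: i = |Δh| / L = 2.19 / 449 = 0.00488.
Flow is from higher to lower head: from OW-7 toward OW-1, i.e. toward the east.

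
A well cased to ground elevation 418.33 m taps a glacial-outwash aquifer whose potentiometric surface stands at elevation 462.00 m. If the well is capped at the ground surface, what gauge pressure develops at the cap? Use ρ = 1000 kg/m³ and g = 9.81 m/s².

Head above the cap: Δh = 462.00 − 418.33 = 43.67 m.
P = ρgΔh = 1000 × 9.81 × 43.67 = 428403 Pa ≈ 428 kPa.

P ≈ 428 kPa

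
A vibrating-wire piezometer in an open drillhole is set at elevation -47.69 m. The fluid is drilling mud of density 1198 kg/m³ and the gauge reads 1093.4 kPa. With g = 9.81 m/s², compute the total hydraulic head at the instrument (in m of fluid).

h ≈ 45.35 m

ψ = P/(ρg) = 1093.4×1000 / (1198 × 9.81) = 93.04 m.
h = z + ψ = -47.69 + 93.04 = 45.35 m.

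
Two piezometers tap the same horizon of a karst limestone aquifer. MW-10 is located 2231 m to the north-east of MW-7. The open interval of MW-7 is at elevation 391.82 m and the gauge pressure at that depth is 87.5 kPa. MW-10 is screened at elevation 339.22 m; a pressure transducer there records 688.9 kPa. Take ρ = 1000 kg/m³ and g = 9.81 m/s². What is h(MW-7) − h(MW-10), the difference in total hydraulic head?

Δh ≈ -8.70 m

Pressure head at MW-7: ψ = P/(ρg) = 87.5×1000 / (1000 × 9.81) = 8.92 m.
Total head at MW-7: h = z + ψ = 391.82 + 8.92 = 400.74 m.
Pressure head at MW-10: ψ = P/(ρg) = 688.9×1000 / (1000 × 9.81) = 70.22 m.
Total head at MW-10: h = z + ψ = 339.22 + 70.22 = 409.44 m.
Head difference: h(MW-7) − h(MW-10) = 400.74 − 409.44 = -8.70 m.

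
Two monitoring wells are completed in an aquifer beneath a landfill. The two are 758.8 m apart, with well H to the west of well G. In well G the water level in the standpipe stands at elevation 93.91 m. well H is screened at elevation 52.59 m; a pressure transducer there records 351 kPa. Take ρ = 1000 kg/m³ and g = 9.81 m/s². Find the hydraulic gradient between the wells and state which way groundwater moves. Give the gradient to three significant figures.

i ≈ 0.00730; groundwater flows toward the west

Total head at well G: h = 93.91 m (water level in the piezometer is the total head).
Pressure head at well H: ψ = P/(ρg) = 351×1000 / (1000 × 9.81) = 35.78 m.
Total head at well H: h = z + ψ = 52.59 + 35.78 = 88.37 m.
Head difference: h(well G) − h(well H) = 93.91 − 88.37 = 5.54 m.
Hydraulic gradient: i = |Δh| / L = 5.54 / 758.8 = 0.00730.
Flow is from higher to lower head: from well G toward well H, i.e. toward the west.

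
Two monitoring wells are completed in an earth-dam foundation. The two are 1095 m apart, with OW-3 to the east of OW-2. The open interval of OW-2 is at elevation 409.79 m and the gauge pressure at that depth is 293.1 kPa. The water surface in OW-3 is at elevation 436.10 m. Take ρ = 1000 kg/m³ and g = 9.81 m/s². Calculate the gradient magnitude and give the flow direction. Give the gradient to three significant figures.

i ≈ 0.00326; groundwater flows toward the east

Pressure head at OW-2: ψ = P/(ρg) = 293.1×1000 / (1000 × 9.81) = 29.88 m.
Total head at OW-2: h = z + ψ = 409.79 + 29.88 = 439.67 m.
Total head at OW-3: h = 436.10 m (water level in the piezometer is the total head).
Head difference: h(OW-2) − h(OW-3) = 439.67 − 436.10 = 3.57 m.
Hydraulic gradient: i = |Δh| / L = 3.57 / 1095 = 0.00326.
Flow is from higher to lower head: from OW-2 toward OW-3, i.e. toward the east.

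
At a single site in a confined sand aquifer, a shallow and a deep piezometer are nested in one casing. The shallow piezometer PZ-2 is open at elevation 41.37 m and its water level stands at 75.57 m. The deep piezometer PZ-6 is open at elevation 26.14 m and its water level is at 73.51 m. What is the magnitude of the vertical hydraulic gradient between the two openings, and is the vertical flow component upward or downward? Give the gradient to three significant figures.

|i_v| ≈ 0.135; vertical flow is downward

Total head at PZ-2: h = 75.57 m (water level in the standpipe).
Total head at PZ-6: h = 73.51 m.
Δh = h(PZ-2) − h(PZ-6) = 75.57 − 73.51 = 2.06 m.
Vertical separation Δz = 41.37 − 26.14 = 15.23 m.
|i_v| = |Δh| / Δz = 2.06 / 15.23 = 0.135.
Head is higher in the shallow piezometer, so vertical flow is downward (recharge condition).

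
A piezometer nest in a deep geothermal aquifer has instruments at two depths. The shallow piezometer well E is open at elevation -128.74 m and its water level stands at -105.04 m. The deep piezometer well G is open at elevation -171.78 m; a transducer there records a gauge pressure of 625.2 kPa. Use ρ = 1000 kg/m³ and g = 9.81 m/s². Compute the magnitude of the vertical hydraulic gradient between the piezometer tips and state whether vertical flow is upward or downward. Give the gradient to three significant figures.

Total head at well E: h = -105.04 m (water level in the standpipe).
Pressure head at well G: ψ = P/(ρg) = 625.2×1000 / (1000 × 9.81) = 63.73 m.
Total head at well G: h = z + ψ = -171.78 + 63.73 = -108.05 m.
Δh = h(well E) − h(well G) = -105.04 − (-108.05) = 3.01 m.
Vertical separation Δz = -128.74 − (-171.78) = 43.04 m.
|i_v| = |Δh| / Δz = 3.01 / 43.04 = 0.0699.
Head is higher in the shallow piezometer, so vertical flow is downward (recharge condition).

|i_v| ≈ 0.0699; vertical flow is downward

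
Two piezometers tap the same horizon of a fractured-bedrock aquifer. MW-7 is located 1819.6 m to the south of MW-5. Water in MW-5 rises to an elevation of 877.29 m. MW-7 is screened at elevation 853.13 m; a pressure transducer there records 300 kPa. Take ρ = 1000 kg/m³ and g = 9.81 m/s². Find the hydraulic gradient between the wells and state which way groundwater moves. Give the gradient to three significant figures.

Total head at MW-5: h = 877.29 m (water level in the piezometer is the total head).
Pressure head at MW-7: ψ = P/(ρg) = 300×1000 / (1000 × 9.81) = 30.58 m.
Total head at MW-7: h = z + ψ = 853.13 + 30.58 = 883.71 m.
Head difference: h(MW-5) − h(MW-7) = 877.29 − 883.71 = -6.42 m.
Hydraulic gradient: i = |Δh| / L = 6.42 / 1819.6 = 0.00353.
Flow is from higher to lower head: from MW-7 toward MW-5, i.e. toward the north.

i ≈ 0.00353; groundwater flows toward the north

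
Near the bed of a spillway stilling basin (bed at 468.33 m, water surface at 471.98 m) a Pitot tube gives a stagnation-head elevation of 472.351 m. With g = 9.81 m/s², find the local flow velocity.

Near the bed, under hydrostatic conditions, the piezometric head (z + ψ) equals the free-surface elevation, 471.98 m.
Velocity head = total − piezometric = 472.351 − 471.98 = 0.371 m.
v = √(2g·h_v) = √(2 × 9.81 × 0.371) = 2.70 m/s.

v ≈ 2.70 m/s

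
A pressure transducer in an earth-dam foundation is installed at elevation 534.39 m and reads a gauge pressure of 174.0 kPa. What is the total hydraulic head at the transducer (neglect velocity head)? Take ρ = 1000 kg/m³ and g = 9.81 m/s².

ψ = P/(ρg) = 174.0×1000 / (1000 × 9.81) = 17.74 m.
h = z + ψ = 534.39 + 17.74 = 552.13 m.

h ≈ 552.13 m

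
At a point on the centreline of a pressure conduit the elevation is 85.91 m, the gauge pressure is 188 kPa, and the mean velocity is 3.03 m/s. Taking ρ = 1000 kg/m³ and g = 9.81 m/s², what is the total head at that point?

Pressure head ψ = P/(ρg) = 188×1000 / (1000 × 9.81) = 19.16 m.
Velocity head = v²/(2g) = 3.03² / (2 × 9.81) = 0.468 m.
h = z + ψ + v²/(2g) = 85.91 + 19.16 + 0.468 = 105.54 m.

h ≈ 105.54 m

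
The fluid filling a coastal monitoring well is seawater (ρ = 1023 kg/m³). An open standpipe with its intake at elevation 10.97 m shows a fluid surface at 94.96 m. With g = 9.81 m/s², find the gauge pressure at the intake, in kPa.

Pressure head ψ = h − z = 94.96 − 10.97 = 83.99 m.
P = ρgψ = 1023 × 9.81 × 83.99 = 842893 Pa ≈ 843 kPa.

P ≈ 843 kPa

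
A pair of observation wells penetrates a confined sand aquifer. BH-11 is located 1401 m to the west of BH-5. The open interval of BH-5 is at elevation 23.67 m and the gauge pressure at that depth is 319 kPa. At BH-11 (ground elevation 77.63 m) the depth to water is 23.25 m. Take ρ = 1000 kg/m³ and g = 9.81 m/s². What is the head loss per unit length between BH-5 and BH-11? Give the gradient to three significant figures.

Pressure head at BH-5: ψ = P/(ρg) = 319×1000 / (1000 × 9.81) = 32.52 m.
Total head at BH-5: h = z + ψ = 23.67 + 32.52 = 56.19 m.
Total head at BH-11: h = 77.63 − 23.25 = 54.38 m.
Head difference: h(BH-5) − h(BH-11) = 56.19 − 54.38 = 1.81 m.
Hydraulic gradient: i = |Δh| / L = 1.81 / 1401 = 0.00129.

i ≈ 0.00129 m/m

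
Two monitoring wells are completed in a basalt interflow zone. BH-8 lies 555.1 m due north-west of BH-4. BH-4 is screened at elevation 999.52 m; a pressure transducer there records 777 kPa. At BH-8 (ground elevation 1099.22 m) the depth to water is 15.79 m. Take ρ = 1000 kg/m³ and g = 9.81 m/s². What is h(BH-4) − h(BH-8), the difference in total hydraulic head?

Δh ≈ -4.71 m

Pressure head at BH-4: ψ = P/(ρg) = 777×1000 / (1000 × 9.81) = 79.20 m.
Total head at BH-4: h = z + ψ = 999.52 + 79.20 = 1078.72 m.
Total head at BH-8: h = 1099.22 − 15.79 = 1083.43 m.
Head difference: h(BH-4) − h(BH-8) = 1078.72 − 1083.43 = -4.71 m.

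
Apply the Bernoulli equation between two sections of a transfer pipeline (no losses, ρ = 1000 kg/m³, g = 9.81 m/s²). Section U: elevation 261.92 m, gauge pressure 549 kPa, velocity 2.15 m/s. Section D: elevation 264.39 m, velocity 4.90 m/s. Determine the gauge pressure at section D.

P₂ ≈ 515 kPa

Pressure head at U: ψ₁ = P₁/(ρg) = 549×1000 / (1000 × 9.81) = 55.96 m.
Velocity heads: v₁²/2g = 2.15²/19.62 = 0.236 m; v₂²/2g = 4.90²/19.62 = 1.224 m.
Total head H = z₁ + ψ₁ + v₁²/2g = 261.92 + 55.96 + 0.236 = 318.12 m.
ψ₂ = H − z₂ − v₂²/2g = 318.12 − 264.39 − 1.224 = 52.51 m.
P₂ = ρgψ₂ = 1000 × 9.81 × 52.51 ≈ 515 kPa.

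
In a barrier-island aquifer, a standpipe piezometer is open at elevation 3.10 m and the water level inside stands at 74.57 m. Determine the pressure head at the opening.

ψ ≈ 71.47 m

Total head h = 74.57 m (the water-surface elevation in the piezometer).
Pressure head ψ = h − z = 74.57 − 3.10 = 71.47 m.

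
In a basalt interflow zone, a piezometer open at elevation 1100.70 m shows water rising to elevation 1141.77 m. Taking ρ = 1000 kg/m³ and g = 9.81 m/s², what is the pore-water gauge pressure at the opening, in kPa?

P ≈ 403 kPa

Pressure head ψ = h − z = 1141.77 − 1100.70 = 41.07 m.
P = ρgψ = 1000 × 9.81 × 41.07 = 402897 Pa ≈ 403 kPa.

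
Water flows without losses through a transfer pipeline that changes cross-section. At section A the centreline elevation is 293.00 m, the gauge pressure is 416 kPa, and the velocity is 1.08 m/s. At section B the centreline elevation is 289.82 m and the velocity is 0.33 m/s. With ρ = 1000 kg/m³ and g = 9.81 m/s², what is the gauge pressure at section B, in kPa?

Pressure head at A: ψ₁ = P₁/(ρg) = 416×1000 / (1000 × 9.81) = 42.41 m.
Velocity heads: v₁²/2g = 1.08²/19.62 = 0.059 m; v₂²/2g = 0.33²/19.62 = 0.006 m.
Total head H = z₁ + ψ₁ + v₁²/2g = 293.00 + 42.41 + 0.059 = 335.47 m.
ψ₂ = H − z₂ − v₂²/2g = 335.47 − 289.82 − 0.006 = 45.64 m.
P₂ = ρgψ₂ = 1000 × 9.81 × 45.64 ≈ 448 kPa.

P₂ ≈ 448 kPa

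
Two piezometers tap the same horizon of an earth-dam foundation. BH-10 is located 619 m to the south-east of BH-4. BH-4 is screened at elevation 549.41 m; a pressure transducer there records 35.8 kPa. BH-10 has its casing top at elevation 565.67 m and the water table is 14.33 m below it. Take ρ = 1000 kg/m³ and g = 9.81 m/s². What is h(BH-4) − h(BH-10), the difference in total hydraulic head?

Δh ≈ 1.72 m

Pressure head at BH-4: ψ = P/(ρg) = 35.8×1000 / (1000 × 9.81) = 3.65 m.
Total head at BH-4: h = z + ψ = 549.41 + 3.65 = 553.06 m.
Total head at BH-10: h = 565.67 − 14.33 = 551.34 m.
Head difference: h(BH-4) − h(BH-10) = 553.06 − 551.34 = 1.72 m.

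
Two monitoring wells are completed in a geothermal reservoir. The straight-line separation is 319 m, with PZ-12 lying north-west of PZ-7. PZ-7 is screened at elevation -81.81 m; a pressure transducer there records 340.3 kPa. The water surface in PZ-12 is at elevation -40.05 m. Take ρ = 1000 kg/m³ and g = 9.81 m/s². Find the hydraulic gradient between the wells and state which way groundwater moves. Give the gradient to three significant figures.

Pressure head at PZ-7: ψ = P/(ρg) = 340.3×1000 / (1000 × 9.81) = 34.69 m.
Total head at PZ-7: h = z + ψ = -81.81 + 34.69 = -47.12 m.
Total head at PZ-12: h = -40.05 m (water level in the piezometer is the total head).
Head difference: h(PZ-7) − h(PZ-12) = -47.12 − (-40.05) = -7.07 m.
Hydraulic gradient: i = |Δh| / L = 7.07 / 319 = 0.0222.
Flow is from higher to lower head: from PZ-12 toward PZ-7, i.e. toward the south-east.

i ≈ 0.0222; groundwater flows toward the south-east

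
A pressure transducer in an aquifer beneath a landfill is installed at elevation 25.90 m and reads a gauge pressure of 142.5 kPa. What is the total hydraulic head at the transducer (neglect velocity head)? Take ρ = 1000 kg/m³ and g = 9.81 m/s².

h ≈ 40.43 m

ψ = P/(ρg) = 142.5×1000 / (1000 × 9.81) = 14.53 m.
h = z + ψ = 25.90 + 14.53 = 40.43 m.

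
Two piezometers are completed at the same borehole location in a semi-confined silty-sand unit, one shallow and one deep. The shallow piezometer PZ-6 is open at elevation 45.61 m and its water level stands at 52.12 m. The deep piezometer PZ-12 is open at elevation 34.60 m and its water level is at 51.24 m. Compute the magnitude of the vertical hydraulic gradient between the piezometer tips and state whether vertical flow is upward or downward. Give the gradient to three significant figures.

Total head at PZ-6: h = 52.12 m (water level in the standpipe).
Total head at PZ-12: h = 51.24 m.
Δh = h(PZ-6) − h(PZ-12) = 52.12 − 51.24 = 0.88 m.
Vertical separation Δz = 45.61 − 34.60 = 11.01 m.
|i_v| = |Δh| / Δz = 0.88 / 11.01 = 0.0799.
Head is higher in the shallow piezometer, so vertical flow is downward (recharge condition).

|i_v| ≈ 0.0799; vertical flow is downward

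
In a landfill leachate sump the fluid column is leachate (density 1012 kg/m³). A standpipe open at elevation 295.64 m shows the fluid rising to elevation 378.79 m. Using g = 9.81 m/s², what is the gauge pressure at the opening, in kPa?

P ≈ 825 kPa

Pressure head ψ = h − z = 378.79 − 295.64 = 83.15 m.
P = ρgψ = 1012 × 9.81 × 83.15 = 825490 Pa ≈ 825 kPa.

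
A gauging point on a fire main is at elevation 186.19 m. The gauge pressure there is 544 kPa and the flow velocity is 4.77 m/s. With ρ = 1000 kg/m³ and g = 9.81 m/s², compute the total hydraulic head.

h ≈ 242.80 m

Pressure head ψ = P/(ρg) = 544×1000 / (1000 × 9.81) = 55.45 m.
Velocity head = v²/(2g) = 4.77² / (2 × 9.81) = 1.160 m.
h = z + ψ + v²/(2g) = 186.19 + 55.45 + 1.160 = 242.80 m.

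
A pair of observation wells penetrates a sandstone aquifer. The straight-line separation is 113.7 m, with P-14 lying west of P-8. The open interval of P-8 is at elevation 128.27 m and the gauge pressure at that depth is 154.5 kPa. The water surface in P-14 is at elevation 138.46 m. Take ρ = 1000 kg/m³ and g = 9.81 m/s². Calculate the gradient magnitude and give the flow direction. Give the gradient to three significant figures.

Pressure head at P-8: ψ = P/(ρg) = 154.5×1000 / (1000 × 9.81) = 15.75 m.
Total head at P-8: h = z + ψ = 128.27 + 15.75 = 144.02 m.
Total head at P-14: h = 138.46 m (water level in the piezometer is the total head).
Head difference: h(P-8) − h(P-14) = 144.02 − 138.46 = 5.56 m.
Hydraulic gradient: i = |Δh| / L = 5.56 / 113.7 = 0.0489.
Flow is from higher to lower head: from P-8 toward P-14, i.e. toward the west.

i ≈ 0.0489; groundwater flows toward the west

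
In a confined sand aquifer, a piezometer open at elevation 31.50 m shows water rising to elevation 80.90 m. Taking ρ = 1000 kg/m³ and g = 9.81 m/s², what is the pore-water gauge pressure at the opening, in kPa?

P ≈ 485 kPa

Pressure head ψ = h − z = 80.90 − 31.50 = 49.40 m.
P = ρgψ = 1000 × 9.81 × 49.40 = 484614 Pa ≈ 485 kPa.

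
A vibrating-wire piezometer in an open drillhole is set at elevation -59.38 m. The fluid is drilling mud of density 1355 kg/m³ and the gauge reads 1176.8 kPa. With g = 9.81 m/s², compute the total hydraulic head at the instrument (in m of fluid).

ψ = P/(ρg) = 1176.8×1000 / (1355 × 9.81) = 88.53 m.
h = z + ψ = -59.38 + 88.53 = 29.15 m.

h ≈ 29.15 m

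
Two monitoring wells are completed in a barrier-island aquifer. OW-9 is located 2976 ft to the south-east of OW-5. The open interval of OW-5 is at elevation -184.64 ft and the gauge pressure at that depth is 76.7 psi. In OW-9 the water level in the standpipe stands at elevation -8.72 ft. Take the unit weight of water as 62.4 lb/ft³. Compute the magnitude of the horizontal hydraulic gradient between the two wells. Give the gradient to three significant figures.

Pressure head at OW-5: ψ = 144·P/γ = 144 × 76.7 / 62.4 = 177.00 ft.
Total head at OW-5: h = z + ψ = -184.64 + 177.00 = -7.64 ft.
Total head at OW-9: h = -8.72 ft (water level in the piezometer is the total head).
Head difference: h(OW-5) − h(OW-9) = -7.64 − (-8.72) = 1.08 ft.
Hydraulic gradient: i = |Δh| / L = 1.08 / 2976 = 0.000363.

i ≈ 0.000363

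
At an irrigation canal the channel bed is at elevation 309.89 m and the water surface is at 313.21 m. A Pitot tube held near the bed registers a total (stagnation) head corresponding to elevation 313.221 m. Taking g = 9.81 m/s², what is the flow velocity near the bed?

Near the bed, under hydrostatic conditions, the piezometric head (z + ψ) equals the free-surface elevation, 313.21 m.
Velocity head = total − piezometric = 313.221 − 313.21 = 0.011 m.
v = √(2g·h_v) = √(2 × 9.81 × 0.011) = 0.465 m/s.

v ≈ 0.465 m/s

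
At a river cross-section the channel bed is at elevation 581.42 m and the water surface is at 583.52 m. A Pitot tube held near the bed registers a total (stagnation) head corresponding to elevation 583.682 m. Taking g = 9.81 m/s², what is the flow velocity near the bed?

v ≈ 1.78 m/s

Near the bed, under hydrostatic conditions, the piezometric head (z + ψ) equals the free-surface elevation, 583.52 m.
Velocity head = total − piezometric = 583.682 − 583.52 = 0.162 m.
v = √(2g·h_v) = √(2 × 9.81 × 0.162) = 1.78 m/s.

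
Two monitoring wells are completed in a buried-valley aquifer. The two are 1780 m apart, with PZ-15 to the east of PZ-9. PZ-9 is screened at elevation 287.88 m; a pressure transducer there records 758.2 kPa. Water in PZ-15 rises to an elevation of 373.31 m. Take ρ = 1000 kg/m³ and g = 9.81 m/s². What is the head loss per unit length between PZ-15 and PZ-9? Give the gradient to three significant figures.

i ≈ 0.00457 m/m

Pressure head at PZ-9: ψ = P/(ρg) = 758.2×1000 / (1000 × 9.81) = 77.29 m.
Total head at PZ-9: h = z + ψ = 287.88 + 77.29 = 365.17 m.
Total head at PZ-15: h = 373.31 m (water level in the piezometer is the total head).
Head difference: h(PZ-9) − h(PZ-15) = 365.17 − 373.31 = -8.14 m.
Hydraulic gradient: i = |Δh| / L = 8.14 / 1780 = 0.00457.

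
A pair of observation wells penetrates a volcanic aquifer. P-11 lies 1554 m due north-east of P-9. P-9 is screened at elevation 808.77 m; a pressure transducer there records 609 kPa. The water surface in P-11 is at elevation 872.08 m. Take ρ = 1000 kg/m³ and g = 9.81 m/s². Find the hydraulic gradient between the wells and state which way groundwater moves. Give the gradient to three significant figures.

Pressure head at P-9: ψ = P/(ρg) = 609×1000 / (1000 × 9.81) = 62.08 m.
Total head at P-9: h = z + ψ = 808.77 + 62.08 = 870.85 m.
Total head at P-11: h = 872.08 m (water level in the piezometer is the total head).
Head difference: h(P-9) − h(P-11) = 870.85 − 872.08 = -1.23 m.
Hydraulic gradient: i = |Δh| / L = 1.23 / 1554 = 0.000792.
Flow is from higher to lower head: from P-11 toward P-9, i.e. toward the south-west.

i ≈ 0.000792; groundwater flows toward the south-west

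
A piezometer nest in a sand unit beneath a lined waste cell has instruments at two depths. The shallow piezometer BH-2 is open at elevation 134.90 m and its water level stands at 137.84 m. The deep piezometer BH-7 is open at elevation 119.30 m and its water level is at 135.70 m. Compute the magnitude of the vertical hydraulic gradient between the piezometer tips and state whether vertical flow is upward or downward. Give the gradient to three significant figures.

|i_v| ≈ 0.137; vertical flow is downward

Total head at BH-2: h = 137.84 m (water level in the standpipe).
Total head at BH-7: h = 135.70 m.
Δh = h(BH-2) − h(BH-7) = 137.84 − 135.70 = 2.14 m.
Vertical separation Δz = 134.90 − 119.30 = 15.60 m.
|i_v| = |Δh| / Δz = 2.14 / 15.60 = 0.137.
Head is higher in the shallow piezometer, so vertical flow is downward (recharge condition).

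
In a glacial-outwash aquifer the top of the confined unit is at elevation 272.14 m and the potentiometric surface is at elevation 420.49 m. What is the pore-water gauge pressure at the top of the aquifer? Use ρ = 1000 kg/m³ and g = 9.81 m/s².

Pressure head at the aquifer top: ψ = h − z = 420.49 − 272.14 = 148.35 m.
P = ρgψ = 1000 × 9.81 × 148.35 = 1455314 Pa ≈ 1460 kPa.

P ≈ 1460 kPa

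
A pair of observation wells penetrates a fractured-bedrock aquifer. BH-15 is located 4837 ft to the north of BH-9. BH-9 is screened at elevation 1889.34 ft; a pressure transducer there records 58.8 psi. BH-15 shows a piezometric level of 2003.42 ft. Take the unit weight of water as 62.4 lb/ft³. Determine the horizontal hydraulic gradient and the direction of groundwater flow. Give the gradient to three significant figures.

i ≈ 0.00447; groundwater flows toward the north

Pressure head at BH-9: ψ = 144·P/γ = 144 × 58.8 / 62.4 = 135.69 ft.
Total head at BH-9: h = z + ψ = 1889.34 + 135.69 = 2025.03 ft.
Total head at BH-15: h = 2003.42 ft (water level in the piezometer is the total head).
Head difference: h(BH-9) − h(BH-15) = 2025.03 − 2003.42 = 21.61 ft.
Hydraulic gradient: i = |Δh| / L = 21.61 / 4837 = 0.00447.
Flow is from higher to lower head: from BH-9 toward BH-15, i.e. toward the north.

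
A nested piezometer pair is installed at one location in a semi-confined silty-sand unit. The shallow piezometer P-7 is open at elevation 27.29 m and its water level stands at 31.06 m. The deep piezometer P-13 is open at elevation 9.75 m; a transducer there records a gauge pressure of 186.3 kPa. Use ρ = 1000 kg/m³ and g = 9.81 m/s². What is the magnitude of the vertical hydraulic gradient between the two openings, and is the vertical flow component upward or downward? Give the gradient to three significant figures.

|i_v| ≈ 0.132; vertical flow is downward

Total head at P-7: h = 31.06 m (water level in the standpipe).
Pressure head at P-13: ψ = P/(ρg) = 186.3×1000 / (1000 × 9.81) = 18.99 m.
Total head at P-13: h = z + ψ = 9.75 + 18.99 = 28.74 m.
Δh = h(P-7) − h(P-13) = 31.06 − 28.74 = 2.32 m.
Vertical separation Δz = 27.29 − 9.75 = 17.54 m.
|i_v| = |Δh| / Δz = 2.32 / 17.54 = 0.132.
Head is higher in the shallow piezometer, so vertical flow is downward (recharge condition).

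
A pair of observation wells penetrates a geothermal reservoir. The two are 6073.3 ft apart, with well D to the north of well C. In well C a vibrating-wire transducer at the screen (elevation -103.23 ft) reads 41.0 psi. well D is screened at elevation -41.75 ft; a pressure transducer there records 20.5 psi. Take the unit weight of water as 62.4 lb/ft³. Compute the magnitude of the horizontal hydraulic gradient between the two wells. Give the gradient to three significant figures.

Pressure head at well C: ψ = 144·P/γ = 144 × 41.0 / 62.4 = 94.62 ft.
Total head at well C: h = z + ψ = -103.23 + 94.62 = -8.61 ft.
Pressure head at well D: ψ = 144·P/γ = 144 × 20.5 / 62.4 = 47.31 ft.
Total head at well D: h = z + ψ = -41.75 + 47.31 = 5.56 ft.
Head difference: h(well C) − h(well D) = -8.61 − 5.56 = -14.17 ft.
Hydraulic gradient: i = |Δh| / L = 14.17 / 6073.3 = 0.00233.

i ≈ 0.00233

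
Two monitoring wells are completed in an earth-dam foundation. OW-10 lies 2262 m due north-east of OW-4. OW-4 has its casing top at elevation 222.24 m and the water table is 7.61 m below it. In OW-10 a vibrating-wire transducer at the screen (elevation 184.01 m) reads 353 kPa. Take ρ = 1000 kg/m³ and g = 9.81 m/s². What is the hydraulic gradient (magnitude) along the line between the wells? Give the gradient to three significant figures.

Total head at OW-4: h = 222.24 − 7.61 = 214.63 m.
Pressure head at OW-10: ψ = P/(ρg) = 353×1000 / (1000 × 9.81) = 35.98 m.
Total head at OW-10: h = z + ψ = 184.01 + 35.98 = 219.99 m.
Head difference: h(OW-4) − h(OW-10) = 214.63 − 219.99 = -5.36 m.
Hydraulic gradient: i = |Δh| / L = 5.36 / 2262 = 0.00237.

i ≈ 0.00237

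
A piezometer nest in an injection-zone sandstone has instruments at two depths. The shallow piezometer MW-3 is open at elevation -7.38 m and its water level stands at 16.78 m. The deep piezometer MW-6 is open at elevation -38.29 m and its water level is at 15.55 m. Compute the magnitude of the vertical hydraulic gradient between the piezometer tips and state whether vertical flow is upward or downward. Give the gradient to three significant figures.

|i_v| ≈ 0.0398; vertical flow is downward

Total head at MW-3: h = 16.78 m (water level in the standpipe).
Total head at MW-6: h = 15.55 m.
Δh = h(MW-3) − h(MW-6) = 16.78 − 15.55 = 1.23 m.
Vertical separation Δz = -7.38 − (-38.29) = 30.91 m.
|i_v| = |Δh| / Δz = 1.23 / 30.91 = 0.0398.
Head is higher in the shallow piezometer, so vertical flow is downward (recharge condition).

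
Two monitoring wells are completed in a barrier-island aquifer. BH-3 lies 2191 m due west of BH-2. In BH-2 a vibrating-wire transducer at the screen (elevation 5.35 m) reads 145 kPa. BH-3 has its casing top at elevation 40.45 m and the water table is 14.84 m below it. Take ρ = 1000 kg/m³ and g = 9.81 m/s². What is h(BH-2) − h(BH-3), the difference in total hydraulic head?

Δh ≈ -5.48 m

Pressure head at BH-2: ψ = P/(ρg) = 145×1000 / (1000 × 9.81) = 14.78 m.
Total head at BH-2: h = z + ψ = 5.35 + 14.78 = 20.13 m.
Total head at BH-3: h = 40.45 − 14.84 = 25.61 m.
Head difference: h(BH-2) − h(BH-3) = 20.13 − 25.61 = -5.48 m.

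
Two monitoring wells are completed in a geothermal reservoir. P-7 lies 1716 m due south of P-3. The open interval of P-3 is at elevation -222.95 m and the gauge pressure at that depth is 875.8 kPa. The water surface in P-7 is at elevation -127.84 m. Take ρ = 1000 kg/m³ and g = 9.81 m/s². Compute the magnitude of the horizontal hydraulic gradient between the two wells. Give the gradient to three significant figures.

i ≈ 0.00340

Pressure head at P-3: ψ = P/(ρg) = 875.8×1000 / (1000 × 9.81) = 89.28 m.
Total head at P-3: h = z + ψ = -222.95 + 89.28 = -133.67 m.
Total head at P-7: h = -127.84 m (water level in the piezometer is the total head).
Head difference: h(P-3) − h(P-7) = -133.67 − (-127.84) = -5.83 m.
Hydraulic gradient: i = |Δh| / L = 5.83 / 1716 = 0.00340.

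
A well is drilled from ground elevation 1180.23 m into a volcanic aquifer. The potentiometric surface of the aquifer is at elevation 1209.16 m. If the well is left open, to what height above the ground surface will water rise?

≈ 28.93 m above ground

Water rises to the potentiometric surface, so the rise above ground = 1209.16 − 1180.23 = 28.93 m.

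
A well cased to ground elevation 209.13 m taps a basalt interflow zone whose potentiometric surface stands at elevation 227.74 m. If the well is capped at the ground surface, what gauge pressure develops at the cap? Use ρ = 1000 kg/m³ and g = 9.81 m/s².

P ≈ 183 kPa

Head above the cap: Δh = 227.74 − 209.13 = 18.61 m.
P = ρgΔh = 1000 × 9.81 × 18.61 = 182564 Pa ≈ 183 kPa.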